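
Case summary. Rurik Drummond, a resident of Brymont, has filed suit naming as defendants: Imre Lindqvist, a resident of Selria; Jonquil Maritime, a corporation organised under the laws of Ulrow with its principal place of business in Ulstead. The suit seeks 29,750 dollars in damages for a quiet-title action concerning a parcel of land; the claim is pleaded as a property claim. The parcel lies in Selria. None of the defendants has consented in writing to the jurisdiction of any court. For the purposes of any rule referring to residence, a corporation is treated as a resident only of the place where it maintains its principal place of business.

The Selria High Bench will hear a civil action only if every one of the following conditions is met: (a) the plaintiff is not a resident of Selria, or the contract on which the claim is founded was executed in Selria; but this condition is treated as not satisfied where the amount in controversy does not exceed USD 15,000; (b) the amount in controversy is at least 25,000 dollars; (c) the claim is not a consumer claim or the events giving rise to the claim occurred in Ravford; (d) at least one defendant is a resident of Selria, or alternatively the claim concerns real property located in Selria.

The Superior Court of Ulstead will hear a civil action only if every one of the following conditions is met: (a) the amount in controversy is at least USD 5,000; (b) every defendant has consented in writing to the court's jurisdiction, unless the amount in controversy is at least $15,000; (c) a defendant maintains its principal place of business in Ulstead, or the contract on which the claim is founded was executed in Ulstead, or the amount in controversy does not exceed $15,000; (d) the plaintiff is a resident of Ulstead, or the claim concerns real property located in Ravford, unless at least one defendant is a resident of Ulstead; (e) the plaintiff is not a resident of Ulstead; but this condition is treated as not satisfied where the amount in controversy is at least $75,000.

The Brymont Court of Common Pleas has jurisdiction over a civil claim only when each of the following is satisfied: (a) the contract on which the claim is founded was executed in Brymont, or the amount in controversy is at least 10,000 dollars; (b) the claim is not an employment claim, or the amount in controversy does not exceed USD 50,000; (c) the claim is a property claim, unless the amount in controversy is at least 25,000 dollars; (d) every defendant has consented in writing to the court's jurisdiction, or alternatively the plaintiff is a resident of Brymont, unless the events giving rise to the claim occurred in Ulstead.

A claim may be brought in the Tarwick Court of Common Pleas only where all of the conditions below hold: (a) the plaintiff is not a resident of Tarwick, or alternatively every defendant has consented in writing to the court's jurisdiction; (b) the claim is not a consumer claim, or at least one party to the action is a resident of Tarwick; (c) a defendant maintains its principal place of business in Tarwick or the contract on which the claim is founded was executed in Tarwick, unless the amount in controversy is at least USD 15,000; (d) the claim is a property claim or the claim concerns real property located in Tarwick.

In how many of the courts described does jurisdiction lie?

The Selria High Bench:
  (a) The plaintiff resides in Brymont, which is not Selria — that alternative is enough. The exception is not triggered, since the amount in controversy is 29,750 dollars, above the $15,000 ceiling. Met.
  (b) The amount in controversy is $29,750, which meets the 25,000 dollars floor. Satisfied.
  (c) The claim is a property claim, not a consumer claim, so one alternative holds. Met.
  (d) Imre Lindqvist resides in Selria, so one alternative holds. Met.
  → The court has jurisdiction.
The Superior Court of Ulstead:
  (a) The amount in controversy is USD 29,750, which meets the 5,000 dollars floor. Met.
  (b) No such written consent has been filed. However, the amount in controversy is USD 29,750, which meets the $15,000 floor, so the 'unless' proviso supplies this condition. Condition met.
  (c) Jonquil Maritime has its principal place of business in Ulstead, which satisfies one of the alternatives. Condition met.
  (d) The plaintiff resides in Brymont, not Ulstead; the property lies in Selria, not Ravford — none of the alternatives is met. But Jonquil Maritime resides in Ulstead, and the 'unless' clause therefore excuses the requirement. Met.
  (e) The plaintiff resides in Brymont, which is not Ulstead. The exception is not triggered, since the amount in controversy is USD 29,750, below the USD 75,000 floor. Satisfied.
  → The court has jurisdiction.
The Brymont Court of Common Pleas:
  (a) The amount in controversy is 29,750 dollars, which meets the $10,000 floor, so one alternative holds. Condition met.
  (b) The claim is a property claim, not an employment claim, so this disjunct is met. Met.
  (c) The claim is a property claim. Met.
  (d) The plaintiff resides in Brymont, which satisfies one of the alternatives. Satisfied.
  → All conditions met; jurisdiction exists.
The Tarwick Court of Common Pleas:
  (a) The plaintiff resides in Brymont, which is not Tarwick, which satisfies one of the alternatives. Met.
  (b) The claim is a property claim, not a consumer claim, so one alternative holds. Condition met.
  (c) The corporate defendant(s) have their principal place of business in Ulstead, not Tarwick; no contract (and hence no place of execution) is alleged — every alternative fails. But the amount in controversy is USD 29,750, which meets the $15,000 floor, and the 'unless' clause therefore excuses the requirement. Condition met.
  (d) The claim is a property claim, which satisfies one of the alternatives. Satisfied.
  → Jurisdiction lies.
Courts with jurisdiction: the Selria High Bench, the Superior Court of Ulstead, the Brymont Court of Common Pleas, the Tarwick Court of Common Pleas — 4 in total.

4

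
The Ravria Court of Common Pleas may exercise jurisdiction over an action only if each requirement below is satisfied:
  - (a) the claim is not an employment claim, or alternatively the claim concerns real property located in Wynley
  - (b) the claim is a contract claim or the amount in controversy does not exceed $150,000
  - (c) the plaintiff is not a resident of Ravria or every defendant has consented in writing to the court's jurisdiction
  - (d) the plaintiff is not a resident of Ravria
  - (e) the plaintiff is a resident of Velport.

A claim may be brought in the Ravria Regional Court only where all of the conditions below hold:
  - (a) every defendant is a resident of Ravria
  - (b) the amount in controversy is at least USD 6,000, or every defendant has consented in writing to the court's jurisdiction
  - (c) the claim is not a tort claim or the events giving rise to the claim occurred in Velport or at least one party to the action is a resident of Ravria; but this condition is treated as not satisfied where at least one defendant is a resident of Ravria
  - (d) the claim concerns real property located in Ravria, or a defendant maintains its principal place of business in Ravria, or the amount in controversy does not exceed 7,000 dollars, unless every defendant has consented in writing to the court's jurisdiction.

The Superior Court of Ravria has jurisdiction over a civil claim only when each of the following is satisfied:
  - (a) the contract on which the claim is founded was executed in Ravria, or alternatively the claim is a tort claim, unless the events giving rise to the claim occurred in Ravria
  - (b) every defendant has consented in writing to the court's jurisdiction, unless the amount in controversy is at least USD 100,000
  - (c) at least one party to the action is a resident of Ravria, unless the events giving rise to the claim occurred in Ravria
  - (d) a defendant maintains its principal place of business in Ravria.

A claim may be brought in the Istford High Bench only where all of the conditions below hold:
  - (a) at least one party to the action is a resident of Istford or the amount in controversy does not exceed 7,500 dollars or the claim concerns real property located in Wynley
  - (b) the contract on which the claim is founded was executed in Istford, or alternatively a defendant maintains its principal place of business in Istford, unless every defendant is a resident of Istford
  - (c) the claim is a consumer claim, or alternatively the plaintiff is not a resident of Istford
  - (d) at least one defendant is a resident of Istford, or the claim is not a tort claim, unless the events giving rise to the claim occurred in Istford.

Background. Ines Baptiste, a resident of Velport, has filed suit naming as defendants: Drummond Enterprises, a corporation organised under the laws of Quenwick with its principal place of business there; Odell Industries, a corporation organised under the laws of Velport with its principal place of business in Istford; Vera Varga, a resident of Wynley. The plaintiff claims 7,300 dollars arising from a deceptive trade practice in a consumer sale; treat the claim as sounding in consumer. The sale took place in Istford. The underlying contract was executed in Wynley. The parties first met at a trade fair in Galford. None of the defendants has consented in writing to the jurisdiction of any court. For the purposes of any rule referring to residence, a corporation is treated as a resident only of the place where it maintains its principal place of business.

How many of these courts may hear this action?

2

The Ravria Court of Common Pleas:
  (a) The claim is a consumer claim, not an employment claim, so this disjunct is met. Met.
  (b) The amount in controversy is $7,300, within the $150,000 ceiling — that alternative is enough. Condition met.
  (c) The plaintiff resides in Velport, which is not Ravria — that alternative is enough. Satisfied.
  (d) The plaintiff resides in Velport, which is not Ravria. Satisfied.
  (e) The plaintiff resides in Velport. Satisfied.
  → The court has jurisdiction.
The Ravria Regional Court:
  (a) The defendants reside as follows — Drummond Enterprises in Quenwick, Odell Industries in Istford, Vera Varga in Wynley — not all in Ravria. Fails.
  (b) The amount in controversy is 7,300 dollars, which meets the 6,000 dollars floor — that alternative is enough. Condition met.
  (c) The claim is a consumer claim, not a tort claim, which satisfies one of the alternatives. And the carve-out is inapplicable — no defendant resides in Ravria (they reside in Quenwick, Istford, Wynley). Satisfied.
  (d) The claim does not concern real property; the corporate defendant(s) have their principal place of business in Istford, Quenwick, not Ravria; the amount in controversy is USD 7,300, above the USD 7,000 ceiling — no alternative holds. And no such written consent has been filed, so the proviso does not save it. Condition not met.
  → Not every requirement is met — no jurisdiction.
The Superior Court of Ravria:
  (a) The contract was executed in Wynley, not Ravria; the claim is a consumer claim, not a tort claim — no alternative holds. And the operative events occurred in Istford, not Ravria, so the proviso does not save it. Fails.
  (b) No such written consent has been filed. Nor does the 'unless' clause help: the amount in controversy is $7,300, below the $100,000 floor. Not satisfied.
  (c) No party resides in Ravria. And the operative events occurred in Istford, not Ravria, so the proviso does not save it. Fails.
  (d) The corporate defendant(s) have their principal place of business in Istford, Quenwick, not Ravria. Fails.
  → At least one condition fails; no jurisdiction.
The Istford High Bench:
  (a) Odell Industries resides in Istford, which satisfies one of the alternatives. Met.
  (b) Odell Industries has its principal place of business in Istford, which satisfies one of the alternatives. Satisfied.
  (c) The claim is a consumer claim, so this disjunct is met. Condition met.
  (d) Odell Industries resides in Istford — that alternative is enough. Satisfied.
  → Jurisdiction lies.
Courts with jurisdiction: the Ravria Court of Common Pleas, the Istford High Bench — 2 in total.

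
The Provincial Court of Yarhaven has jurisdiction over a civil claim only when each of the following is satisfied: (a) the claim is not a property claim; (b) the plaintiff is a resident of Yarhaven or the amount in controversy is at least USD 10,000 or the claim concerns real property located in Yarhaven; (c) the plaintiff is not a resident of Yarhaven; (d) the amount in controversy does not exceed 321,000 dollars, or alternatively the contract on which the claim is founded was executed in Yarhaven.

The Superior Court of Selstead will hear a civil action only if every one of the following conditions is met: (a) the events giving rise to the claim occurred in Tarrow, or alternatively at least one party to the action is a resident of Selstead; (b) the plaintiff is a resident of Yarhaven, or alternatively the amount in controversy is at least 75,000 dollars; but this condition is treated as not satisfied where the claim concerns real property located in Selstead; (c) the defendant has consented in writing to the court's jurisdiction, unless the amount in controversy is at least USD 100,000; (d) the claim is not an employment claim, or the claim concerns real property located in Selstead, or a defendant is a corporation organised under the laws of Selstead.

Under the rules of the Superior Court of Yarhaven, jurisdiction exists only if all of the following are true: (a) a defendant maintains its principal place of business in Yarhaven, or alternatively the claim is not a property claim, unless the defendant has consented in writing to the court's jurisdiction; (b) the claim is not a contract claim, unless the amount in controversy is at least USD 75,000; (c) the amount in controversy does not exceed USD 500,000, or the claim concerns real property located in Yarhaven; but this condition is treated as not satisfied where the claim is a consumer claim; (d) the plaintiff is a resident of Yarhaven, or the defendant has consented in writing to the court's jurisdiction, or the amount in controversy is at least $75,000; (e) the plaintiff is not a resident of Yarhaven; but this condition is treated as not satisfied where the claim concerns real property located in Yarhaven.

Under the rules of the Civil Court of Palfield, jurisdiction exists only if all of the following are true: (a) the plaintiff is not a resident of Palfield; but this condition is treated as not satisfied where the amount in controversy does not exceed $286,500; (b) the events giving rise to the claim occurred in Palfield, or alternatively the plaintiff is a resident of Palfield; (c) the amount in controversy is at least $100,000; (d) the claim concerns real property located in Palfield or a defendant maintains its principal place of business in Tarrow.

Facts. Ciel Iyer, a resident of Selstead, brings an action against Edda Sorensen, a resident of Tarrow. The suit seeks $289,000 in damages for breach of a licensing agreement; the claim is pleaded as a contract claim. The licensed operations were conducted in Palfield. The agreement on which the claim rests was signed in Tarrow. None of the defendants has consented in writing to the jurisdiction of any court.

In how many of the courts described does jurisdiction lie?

The Provincial Court of Yarhaven:
  (a) The claim is a contract claim, not a property claim. Met.
  (b) The amount in controversy is 289,000 dollars, which meets the USD 10,000 floor — that alternative is enough. Satisfied.
  (c) The plaintiff resides in Selstead, which is not Yarhaven. Met.
  (d) The amount in controversy is USD 289,000, within the USD 321,000 ceiling, so one alternative holds. Met.
  → The court has jurisdiction.
The Superior Court of Selstead:
  (a) Ciel Iyer resides in Selstead, so one alternative holds. Met.
  (b) The amount in controversy is $289,000, which meets the 75,000 dollars floor — that alternative is enough. And the carve-out is inapplicable — the claim does not concern real property. Met.
  (c) No such written consent has been filed. However, the amount in controversy is USD 289,000, which meets the 100,000 dollars floor, so the 'unless' proviso supplies this condition. Condition met.
  (d) The claim is a contract claim, not an employment claim, so this disjunct is met. Met.
  → The court has jurisdiction.
The Superior Court of Yarhaven:
  (a) The claim is a contract claim, not a property claim, so this disjunct is met. Condition met.
  (b) The claim is a contract claim. But the amount in controversy is 289,000 dollars, which meets the USD 75,000 floor, and the 'unless' clause therefore excuses the requirement. Met.
  (c) The amount in controversy is $289,000, within the 500,000 dollars ceiling, so this disjunct is met. And the carve-out is inapplicable — the claim is a contract claim, not a consumer claim. Satisfied.
  (d) The amount in controversy is $289,000, which meets the $75,000 floor, so one alternative holds. Met.
  (e) The plaintiff resides in Selstead, which is not Yarhaven. And the carve-out is inapplicable — the claim does not concern real property. Met.
  → The court has jurisdiction.
The Civil Court of Palfield:
  (a) The plaintiff resides in Selstead, which is not Palfield. The carve-out does not apply: the amount in controversy is USD 289,000, above the $286,500 ceiling. Satisfied.
  (b) The operative events occurred in Palfield, so one alternative holds. Met.
  (c) The amount in controversy is USD 289,000, which meets the USD 100,000 floor. Satisfied.
  (d) The claim does not concern real property; no defendant is a corporation — none of the alternatives is met. Not met.
  → No jurisdiction.
Courts with jurisdiction: the Provincial Court of Yarhaven, the Superior Court of Selstead, the Superior Court of Yarhaven — 3 in total.

3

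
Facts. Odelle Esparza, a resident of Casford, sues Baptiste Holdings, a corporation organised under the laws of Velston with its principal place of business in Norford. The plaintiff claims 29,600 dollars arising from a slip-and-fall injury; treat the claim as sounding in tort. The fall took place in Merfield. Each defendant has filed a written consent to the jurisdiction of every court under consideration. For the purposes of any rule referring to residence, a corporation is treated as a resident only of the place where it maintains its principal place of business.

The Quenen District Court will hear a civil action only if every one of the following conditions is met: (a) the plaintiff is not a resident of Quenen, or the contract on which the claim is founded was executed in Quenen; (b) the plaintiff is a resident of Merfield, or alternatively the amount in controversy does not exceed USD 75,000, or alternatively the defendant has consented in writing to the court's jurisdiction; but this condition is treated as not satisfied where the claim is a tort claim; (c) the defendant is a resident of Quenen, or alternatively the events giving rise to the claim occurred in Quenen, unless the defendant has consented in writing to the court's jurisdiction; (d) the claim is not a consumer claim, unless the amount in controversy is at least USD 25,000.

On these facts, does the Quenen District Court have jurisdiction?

No

The Quenen District Court:
  (a) The plaintiff resides in Casford, which is not Quenen, so this disjunct is met. Met.
  (b) The amount in controversy is USD 29,600, within the 75,000 dollars ceiling, so this disjunct is met. However, the claim is a tort claim, which falls within the stated exception and so defeats the condition. Not met.
  (c) The defendant resides in Norford, not Quenen; the operative events occurred in Merfield, not Quenen — every alternative fails. But every defendant has filed written consent, and the 'unless' clause therefore excuses the requirement. Met.
  (d) The claim is a tort claim, not a consumer claim. Satisfied.
  → The court lacks jurisdiction.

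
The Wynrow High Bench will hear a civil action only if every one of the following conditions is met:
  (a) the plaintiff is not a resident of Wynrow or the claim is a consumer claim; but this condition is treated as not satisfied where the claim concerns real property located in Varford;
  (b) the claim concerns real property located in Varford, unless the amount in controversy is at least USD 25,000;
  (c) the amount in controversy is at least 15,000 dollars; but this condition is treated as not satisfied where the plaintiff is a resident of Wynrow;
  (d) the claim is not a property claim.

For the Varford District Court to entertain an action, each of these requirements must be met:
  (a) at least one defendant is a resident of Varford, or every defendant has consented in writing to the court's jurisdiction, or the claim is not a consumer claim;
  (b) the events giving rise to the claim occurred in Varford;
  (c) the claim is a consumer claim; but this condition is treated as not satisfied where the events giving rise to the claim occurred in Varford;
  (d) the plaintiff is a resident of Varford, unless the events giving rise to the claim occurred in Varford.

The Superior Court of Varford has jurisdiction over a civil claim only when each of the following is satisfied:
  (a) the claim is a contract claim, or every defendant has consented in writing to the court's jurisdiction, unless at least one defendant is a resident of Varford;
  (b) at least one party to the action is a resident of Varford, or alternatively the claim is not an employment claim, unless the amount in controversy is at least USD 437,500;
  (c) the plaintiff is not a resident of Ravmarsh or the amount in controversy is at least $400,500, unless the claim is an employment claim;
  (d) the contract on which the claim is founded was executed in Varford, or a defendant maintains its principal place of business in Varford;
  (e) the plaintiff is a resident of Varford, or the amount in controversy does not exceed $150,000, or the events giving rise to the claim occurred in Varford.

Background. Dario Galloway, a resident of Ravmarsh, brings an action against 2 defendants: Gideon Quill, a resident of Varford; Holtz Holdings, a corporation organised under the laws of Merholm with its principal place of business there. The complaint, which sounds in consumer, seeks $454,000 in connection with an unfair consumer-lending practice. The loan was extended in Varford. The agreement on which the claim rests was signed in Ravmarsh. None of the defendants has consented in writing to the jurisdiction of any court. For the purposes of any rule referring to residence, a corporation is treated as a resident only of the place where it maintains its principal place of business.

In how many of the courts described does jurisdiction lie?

The Wynrow High Bench:
  (a) The plaintiff resides in Ravmarsh, which is not Wynrow — that alternative is enough. The carve-out does not apply: the claim does not concern real property. Met.
  (b) The claim does not concern real property. But the amount in controversy is 454,000 dollars, which meets the USD 25,000 floor, and the 'unless' clause therefore excuses the requirement. Satisfied.
  (c) The amount in controversy is $454,000, which meets the $15,000 floor. The exception is not triggered, since the plaintiff resides in Ravmarsh, not Wynrow. Satisfied.
  (d) The claim is a consumer claim, not a property claim. Satisfied.
  → The court has jurisdiction.
The Varford District Court:
  (a) Gideon Quill resides in Varford — that alternative is enough. Condition met.
  (b) The operative events occurred in Varford. Met.
  (c) The claim is a consumer claim. However, the operative events occurred in Varford, which falls within the stated exception and so defeats the condition. Condition not met.
  (d) The plaintiff resides in Ravmarsh, not Varford. But the operative events occurred in Varford, and the 'unless' clause therefore excuses the requirement. Condition met.
  → Not every requirement is met — no jurisdiction.
The Superior Court of Varford:
  (a) The claim is a consumer claim, not a contract claim; no such written consent has been filed — none of the alternatives is met. However, Gideon Quill resides in Varford, so the 'unless' proviso supplies this condition. Met.
  (b) Gideon Quill resides in Varford — that alternative is enough. Condition met.
  (c) The amount in controversy is $454,000, which meets the 400,500 dollars floor — that alternative is enough. Condition met.
  (d) The contract was executed in Ravmarsh, not Varford; the corporate defendant(s) have their principal place of business in Merholm, not Varford — every alternative fails. Not satisfied.
  (e) The operative events occurred in Varford, so this disjunct is met. Condition met.
  → Not every requirement is met — no jurisdiction.
Courts with jurisdiction: the Wynrow High Bench — 1 in total.

1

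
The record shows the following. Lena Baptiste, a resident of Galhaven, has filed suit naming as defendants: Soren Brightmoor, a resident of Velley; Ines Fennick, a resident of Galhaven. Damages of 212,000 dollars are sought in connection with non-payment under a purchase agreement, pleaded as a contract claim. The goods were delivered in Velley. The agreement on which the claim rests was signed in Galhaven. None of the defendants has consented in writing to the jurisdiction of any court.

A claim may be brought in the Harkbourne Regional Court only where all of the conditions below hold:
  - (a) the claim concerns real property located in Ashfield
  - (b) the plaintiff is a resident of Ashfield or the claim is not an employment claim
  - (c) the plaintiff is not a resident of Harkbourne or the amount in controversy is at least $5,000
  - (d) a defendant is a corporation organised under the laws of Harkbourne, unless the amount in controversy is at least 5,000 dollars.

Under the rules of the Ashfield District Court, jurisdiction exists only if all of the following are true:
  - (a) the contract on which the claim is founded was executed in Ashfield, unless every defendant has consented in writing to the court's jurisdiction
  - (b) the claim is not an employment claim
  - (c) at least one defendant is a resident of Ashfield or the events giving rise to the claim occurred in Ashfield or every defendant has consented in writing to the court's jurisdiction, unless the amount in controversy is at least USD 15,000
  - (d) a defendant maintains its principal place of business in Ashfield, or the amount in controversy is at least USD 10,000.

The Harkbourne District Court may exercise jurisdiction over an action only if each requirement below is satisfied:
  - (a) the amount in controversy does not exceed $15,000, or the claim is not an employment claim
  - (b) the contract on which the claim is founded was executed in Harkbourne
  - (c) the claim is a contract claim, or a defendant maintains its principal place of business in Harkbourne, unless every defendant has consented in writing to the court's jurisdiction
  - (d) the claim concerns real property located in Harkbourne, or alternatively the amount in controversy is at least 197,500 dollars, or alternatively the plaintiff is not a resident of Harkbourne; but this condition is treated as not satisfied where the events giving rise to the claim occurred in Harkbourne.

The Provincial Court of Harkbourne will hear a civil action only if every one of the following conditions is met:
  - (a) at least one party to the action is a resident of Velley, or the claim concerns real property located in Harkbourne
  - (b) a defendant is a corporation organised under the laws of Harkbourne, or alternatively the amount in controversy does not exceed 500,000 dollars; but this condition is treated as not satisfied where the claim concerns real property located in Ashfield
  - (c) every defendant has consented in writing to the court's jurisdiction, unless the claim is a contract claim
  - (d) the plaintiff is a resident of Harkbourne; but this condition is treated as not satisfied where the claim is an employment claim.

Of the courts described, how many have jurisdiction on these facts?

The Harkbourne Regional Court:
  (a) The claim does not concern real property. Not met.
  (b) The claim is a contract claim, not an employment claim, which satisfies one of the alternatives. Condition met.
  (c) The plaintiff resides in Galhaven, which is not Harkbourne, so one alternative holds. Condition met.
  (d) No defendant is a corporation. But the amount in controversy is 212,000 dollars, which meets the USD 5,000 floor, and the 'unless' clause therefore excuses the requirement. Met.
  → No jurisdiction.
The Ashfield District Court:
  (a) The contract was executed in Galhaven, not Ashfield. Nor does the 'unless' clause help: no such written consent has been filed. Not satisfied.
  (b) The claim is a contract claim, not an employment claim. Met.
  (c) No defendant resides in Ashfield (they reside in Velley, Galhaven); the operative events occurred in Velley, not Ashfield; no such written consent has been filed — no alternative holds. The proviso rescues it, though: the amount in controversy is 212,000 dollars, which meets the $15,000 floor. Satisfied.
  (d) The amount in controversy is USD 212,000, which meets the USD 10,000 floor, so one alternative holds. Met.
  → At least one condition fails; no jurisdiction.
The Harkbourne District Court:
  (a) The claim is a contract claim, not an employment claim — that alternative is enough. Satisfied.
  (b) The contract was executed in Galhaven, not Harkbourne. Fails.
  (c) The claim is a contract claim — that alternative is enough. Condition met.
  (d) The amount in controversy is USD 212,000, which meets the 197,500 dollars floor, which satisfies one of the alternatives. The exception is not triggered, since the operative events occurred in Velley, not Harkbourne. Satisfied.
  → The court lacks jurisdiction.
The Provincial Court of Harkbourne:
  (a) Soren Brightmoor resides in Velley, so this disjunct is met. Condition met.
  (b) The amount in controversy is USD 212,000, within the USD 500,000 ceiling, so one alternative holds. And the carve-out is inapplicable — the claim does not concern real property. Condition met.
  (c) No such written consent has been filed. However, the claim is a contract claim, so the 'unless' proviso supplies this condition. Condition met.
  (d) The plaintiff resides in Galhaven, not Harkbourne. Not satisfied.
  → Not every requirement is met — no jurisdiction.
No court satisfies all of its conditions.

0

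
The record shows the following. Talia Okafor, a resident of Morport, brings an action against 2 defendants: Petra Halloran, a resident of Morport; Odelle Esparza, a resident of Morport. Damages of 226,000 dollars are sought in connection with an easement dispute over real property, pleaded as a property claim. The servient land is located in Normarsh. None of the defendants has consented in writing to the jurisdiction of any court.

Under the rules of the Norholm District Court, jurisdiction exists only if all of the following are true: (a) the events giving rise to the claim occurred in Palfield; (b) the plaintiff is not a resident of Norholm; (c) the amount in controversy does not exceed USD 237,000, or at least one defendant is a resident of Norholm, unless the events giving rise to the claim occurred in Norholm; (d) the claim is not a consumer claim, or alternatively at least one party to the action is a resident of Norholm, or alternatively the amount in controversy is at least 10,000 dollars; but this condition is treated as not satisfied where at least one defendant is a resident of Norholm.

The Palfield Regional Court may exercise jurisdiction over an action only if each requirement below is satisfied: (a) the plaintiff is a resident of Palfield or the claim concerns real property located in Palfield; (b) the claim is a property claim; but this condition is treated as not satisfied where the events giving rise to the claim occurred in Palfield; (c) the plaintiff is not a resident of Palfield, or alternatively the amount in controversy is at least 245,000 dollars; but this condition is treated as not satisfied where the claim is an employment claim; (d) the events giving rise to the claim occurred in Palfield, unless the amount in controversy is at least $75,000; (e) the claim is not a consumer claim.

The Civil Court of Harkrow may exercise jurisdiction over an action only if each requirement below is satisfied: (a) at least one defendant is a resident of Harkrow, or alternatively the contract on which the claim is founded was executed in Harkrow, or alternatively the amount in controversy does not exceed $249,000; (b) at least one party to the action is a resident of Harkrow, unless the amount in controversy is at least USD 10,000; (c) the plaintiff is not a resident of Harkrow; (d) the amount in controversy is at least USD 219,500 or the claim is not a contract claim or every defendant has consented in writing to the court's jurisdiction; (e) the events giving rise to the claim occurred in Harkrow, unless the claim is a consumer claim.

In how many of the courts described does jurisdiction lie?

0

The Norholm District Court:
  (a) The operative events occurred in Normarsh, not Palfield. Fails.
  (b) The plaintiff resides in Morport, which is not Norholm. Satisfied.
  (c) The amount in controversy is $226,000, within the $237,000 ceiling, so this disjunct is met. Condition met.
  (d) The claim is a property claim, not a consumer claim, so one alternative holds. The exception is not triggered, since no defendant resides in Norholm (they reside in Morport, Morport). Condition met.
  → No jurisdiction.
The Palfield Regional Court:
  (a) The plaintiff resides in Morport, not Palfield; the property lies in Normarsh, not Palfield — none of the alternatives is met. Condition not met.
  (b) The claim is a property claim. And the carve-out is inapplicable — the operative events occurred in Normarsh, not Palfield. Condition met.
  (c) The plaintiff resides in Morport, which is not Palfield — that alternative is enough. The exception is not triggered, since the claim is a property claim, not an employment claim. Condition met.
  (d) The operative events occurred in Normarsh, not Palfield. The proviso rescues it, though: the amount in controversy is USD 226,000, which meets the 75,000 dollars floor. Satisfied.
  (e) The claim is a property claim, not a consumer claim. Satisfied.
  → No jurisdiction.
The Civil Court of Harkrow:
  (a) The amount in controversy is USD 226,000, within the 249,000 dollars ceiling — that alternative is enough. Satisfied.
  (b) No party resides in Harkrow. But the amount in controversy is $226,000, which meets the $10,000 floor, and the 'unless' clause therefore excuses the requirement. Satisfied.
  (c) The plaintiff resides in Morport, which is not Harkrow. Met.
  (d) The amount in controversy is $226,000, which meets the 219,500 dollars floor — that alternative is enough. Met.
  (e) The operative events occurred in Normarsh, not Harkrow. The proviso offers no rescue either, since the claim is a property claim, not a consumer claim. Condition not met.
  → The court lacks jurisdiction.
No court satisfies all of its conditions.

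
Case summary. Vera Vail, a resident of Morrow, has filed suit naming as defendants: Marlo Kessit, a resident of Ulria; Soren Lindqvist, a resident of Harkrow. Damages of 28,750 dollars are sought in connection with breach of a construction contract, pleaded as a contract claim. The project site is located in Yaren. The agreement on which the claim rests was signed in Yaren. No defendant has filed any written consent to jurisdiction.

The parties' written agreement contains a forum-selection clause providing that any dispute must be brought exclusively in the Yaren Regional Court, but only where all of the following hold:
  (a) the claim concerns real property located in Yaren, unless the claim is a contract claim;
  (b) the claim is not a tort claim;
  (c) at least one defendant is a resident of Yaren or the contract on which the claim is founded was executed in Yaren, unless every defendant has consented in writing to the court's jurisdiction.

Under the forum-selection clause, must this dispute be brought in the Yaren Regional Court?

The Yaren Regional Court:
  (a) The claim does not concern real property. The proviso rescues it, though: the claim is a contract claim. Satisfied.
  (b) The claim is a contract claim, not a tort claim. Condition met.
  (c) The contract was executed in Yaren, so this disjunct is met. Satisfied.
  → The clause applies.

Yes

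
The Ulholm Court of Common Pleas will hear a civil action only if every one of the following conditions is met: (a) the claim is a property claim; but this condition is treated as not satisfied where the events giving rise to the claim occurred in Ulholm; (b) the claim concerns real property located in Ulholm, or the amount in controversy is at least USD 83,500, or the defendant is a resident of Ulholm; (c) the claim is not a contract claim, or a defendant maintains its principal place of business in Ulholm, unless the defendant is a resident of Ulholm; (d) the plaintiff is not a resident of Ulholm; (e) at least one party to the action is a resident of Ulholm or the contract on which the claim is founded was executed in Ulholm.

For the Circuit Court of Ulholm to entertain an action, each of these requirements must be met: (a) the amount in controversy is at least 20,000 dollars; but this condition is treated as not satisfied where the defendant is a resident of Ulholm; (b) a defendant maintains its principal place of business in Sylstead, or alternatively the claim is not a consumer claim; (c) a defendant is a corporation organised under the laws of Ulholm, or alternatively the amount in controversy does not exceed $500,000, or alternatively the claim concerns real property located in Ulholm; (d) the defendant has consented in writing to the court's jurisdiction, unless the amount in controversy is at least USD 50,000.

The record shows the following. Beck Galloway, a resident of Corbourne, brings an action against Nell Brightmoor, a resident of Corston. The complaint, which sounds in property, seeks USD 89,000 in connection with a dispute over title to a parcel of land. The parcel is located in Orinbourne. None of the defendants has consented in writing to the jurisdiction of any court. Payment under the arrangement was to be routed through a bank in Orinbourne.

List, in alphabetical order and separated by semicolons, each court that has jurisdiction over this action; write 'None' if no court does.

the Circuit Court of Ulholm

The Ulholm Court of Common Pleas:
  (a) The claim is a property claim. And the carve-out is inapplicable — the operative events occurred in Orinbourne, not Ulholm. Met.
  (b) The amount in controversy is USD 89,000, which meets the USD 83,500 floor, so one alternative holds. Condition met.
  (c) The claim is a property claim, not a contract claim, so one alternative holds. Satisfied.
  (d) The plaintiff resides in Corbourne, which is not Ulholm. Met.
  (e) No party resides in Ulholm; no contract (and hence no place of execution) is alleged — every alternative fails. Condition not met.
  → At least one condition fails; no jurisdiction.
The Circuit Court of Ulholm:
  (a) The amount in controversy is USD 89,000, which meets the $20,000 floor. And the carve-out is inapplicable — the defendant resides in Corston, not Ulholm. Condition met.
  (b) The claim is a property claim, not a consumer claim, so one alternative holds. Met.
  (c) The amount in controversy is 89,000 dollars, within the 500,000 dollars ceiling, which satisfies one of the alternatives. Condition met.
  (d) No such written consent has been filed. However, the amount in controversy is 89,000 dollars, which meets the USD 50,000 floor, so the 'unless' proviso supplies this condition. Condition met.
  → Jurisdiction lies.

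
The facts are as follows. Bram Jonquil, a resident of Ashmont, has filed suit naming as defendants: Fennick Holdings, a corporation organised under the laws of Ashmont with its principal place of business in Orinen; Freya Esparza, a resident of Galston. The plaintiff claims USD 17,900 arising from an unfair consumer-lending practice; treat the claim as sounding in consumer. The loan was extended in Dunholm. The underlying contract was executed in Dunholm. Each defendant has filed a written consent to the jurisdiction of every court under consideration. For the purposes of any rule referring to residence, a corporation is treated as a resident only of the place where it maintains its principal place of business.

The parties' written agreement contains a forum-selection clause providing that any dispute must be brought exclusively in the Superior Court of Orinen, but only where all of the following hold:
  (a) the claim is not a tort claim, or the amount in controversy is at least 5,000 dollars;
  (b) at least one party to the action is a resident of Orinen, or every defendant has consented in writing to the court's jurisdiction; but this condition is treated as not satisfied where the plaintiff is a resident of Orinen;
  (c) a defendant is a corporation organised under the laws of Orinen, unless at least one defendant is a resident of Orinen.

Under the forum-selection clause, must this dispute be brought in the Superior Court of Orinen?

Yes

The Superior Court of Orinen:
  (a) The claim is a consumer claim, not a tort claim — that alternative is enough. Met.
  (b) Fennick Holdings resides in Orinen, so one alternative holds. The exception is not triggered, since the plaintiff resides in Ashmont, not Orinen. Condition met.
  (c) The corporate defendant(s) are organised in Ashmont, not Orinen. But Fennick Holdings resides in Orinen, and the 'unless' clause therefore excuses the requirement. Satisfied.
  → Forum clause is triggered.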